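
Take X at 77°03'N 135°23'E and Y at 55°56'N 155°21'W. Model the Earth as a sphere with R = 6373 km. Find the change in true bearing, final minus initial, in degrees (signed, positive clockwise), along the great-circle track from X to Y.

At departure: θ₁ = atan2(sin Δλ cos φ₂, cos φ₁ sin φ₂ − sin φ₁ cos φ₂ cos Δλ) = 90.83°
At arrival: θ₂ = atan2(sin Δλ cos φ₁, −cos φ₂ sin φ₁ + sin φ₂ cos φ₁ cos Δλ) = 156.42°
Δθ = θ₂ − θ₁ = +65.6°

+65.6°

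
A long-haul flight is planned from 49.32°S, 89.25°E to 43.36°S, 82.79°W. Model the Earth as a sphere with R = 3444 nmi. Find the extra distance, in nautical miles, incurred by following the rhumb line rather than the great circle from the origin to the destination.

1905 nmi

Great circle: cos σ = sin φ₁ sin φ₂ + cos φ₁ cos φ₂ cos Δλ,  σ = 1.5194 rad → d_gc = 5233.0 nmi
Rhumb line: Δψ = +0.1509, q = Δφ/Δψ = 0.6894, d_rh = R√(Δφ²+q²Δλ²) = 7138.0 nmi
Excess = 7138.0 − 5233.0 = 1905.0 ≈ 1905 nmi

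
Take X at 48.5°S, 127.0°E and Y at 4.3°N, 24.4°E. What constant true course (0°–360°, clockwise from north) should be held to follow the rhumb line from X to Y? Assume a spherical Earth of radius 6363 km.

Δψ = ln[tan(π/4+φ₂/2)/tan(π/4+φ₁/2)] = +1.0457
Δλ = -1.7907 rad (taken the short way round)
course = atan2(Δλ, Δψ) = 300.28°

300.3°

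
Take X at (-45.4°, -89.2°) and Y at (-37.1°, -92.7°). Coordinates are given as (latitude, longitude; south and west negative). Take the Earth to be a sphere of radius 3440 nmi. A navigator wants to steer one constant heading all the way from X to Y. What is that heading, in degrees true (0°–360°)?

Δψ = ln[tan(π/4+φ₂/2)/tan(π/4+φ₁/2)] = +0.1931
Δλ = -0.0611 rad (taken the short way round)
course = atan2(Δλ, Δψ) = 342.45°

342.4°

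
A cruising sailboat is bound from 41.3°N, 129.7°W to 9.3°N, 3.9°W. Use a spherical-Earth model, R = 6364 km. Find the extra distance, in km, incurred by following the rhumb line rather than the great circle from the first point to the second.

774 km

Great circle: cos σ = sin φ₁ sin φ₂ + cos φ₁ cos φ₂ cos Δλ,  σ = 1.9039 rad → d_gc = 12116.72 km
Rhumb line: Δψ = -0.6298, q = Δφ/Δψ = 0.8868, d_rh = R√(Δφ²+q²Δλ²) = 12891.19 km
Excess = 12891.19 − 12116.72 = 774.47 ≈ 774 km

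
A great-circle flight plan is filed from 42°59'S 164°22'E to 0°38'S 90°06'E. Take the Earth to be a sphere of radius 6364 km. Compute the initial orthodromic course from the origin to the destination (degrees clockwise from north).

N = sin Δλ·cos φ₂ = -0.9625;  D = cos φ₁ sin φ₂ − sin φ₁ cos φ₂ cos Δλ = +0.1768
initial course = atan2(N, D) = 280.41°

280.4°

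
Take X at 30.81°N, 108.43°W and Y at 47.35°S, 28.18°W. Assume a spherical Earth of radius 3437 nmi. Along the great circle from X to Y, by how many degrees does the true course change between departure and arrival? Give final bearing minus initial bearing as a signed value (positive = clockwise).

-17.8°

Initial bearing θ₁ = atan2(sin Δλ cos φ₂, cos φ₁ sin φ₂ − sin φ₁ cos φ₂ cos Δλ) = 135.96°
Final bearing θ₂ = (initial bearing from the destination back to the start) + 180° = 118.21°
Δθ = θ₂ − θ₁ = -17.8°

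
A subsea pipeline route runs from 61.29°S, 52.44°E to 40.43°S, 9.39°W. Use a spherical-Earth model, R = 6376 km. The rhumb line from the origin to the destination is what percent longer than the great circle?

Great circle: σ = 0.7356 rad → d_gc = Rσ = 4690.3 km
Rhumb: Δφ = +0.3641, Δλ = -1.0791, Δψ = +0.5902, q = Δφ/Δψ = 0.6169 → d_rh = R√(Δφ²+q²Δλ²) = 4838.0 km
Excess = (4838.0 − 4690.3) / 4690.3 = 147.7 / 4690.3 = 3.149% ≈ 3.1%

3.1%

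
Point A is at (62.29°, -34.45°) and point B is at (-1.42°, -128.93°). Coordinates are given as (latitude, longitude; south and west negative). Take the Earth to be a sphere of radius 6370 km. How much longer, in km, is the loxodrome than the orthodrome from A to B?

457 km

Great circle: cos σ = sin φ₁ sin φ₂ + cos φ₁ cos φ₂ cos Δλ,  σ = 1.6291 rad → d_gc = 10377.23 km
Rhumb line: Δψ = -1.4246, q = Δφ/Δψ = 0.7805, d_rh = R√(Δφ²+q²Δλ²) = 10834.66 km
Excess = 10834.66 − 10377.23 = 457.43 ≈ 457 km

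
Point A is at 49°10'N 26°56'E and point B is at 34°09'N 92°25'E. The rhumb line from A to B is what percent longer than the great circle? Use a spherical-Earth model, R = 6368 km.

2.7%

Great circle: σ = 0.8642 rad → d_gc = Rσ = 5503.0 km
Rhumb: Δφ = -0.2621, Δλ = +1.1429, Δψ = -0.3534, q = Δφ/Δψ = 0.7416 → d_rh = R√(Δφ²+q²Δλ²) = 5649.2 km
Excess = (5649.2 − 5503.0) / 5503.0 = 146.2 / 5503.0 = 2.66% ≈ 2.7%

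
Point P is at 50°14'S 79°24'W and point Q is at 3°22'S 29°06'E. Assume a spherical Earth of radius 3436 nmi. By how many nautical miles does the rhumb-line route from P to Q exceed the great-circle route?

284 nmi

Great circle: cos σ = sin φ₁ sin φ₂ + cos φ₁ cos φ₂ cos Δλ,  σ = 1.7289 rad → d_gc = 5940.6 nmi
Rhumb line: Δψ = +0.9582, q = Δφ/Δψ = 0.8536, d_rh = R√(Δφ²+q²Δλ²) = 6224.9 nmi
Excess = 6224.9 − 5940.6 = 284.3 ≈ 284 nmi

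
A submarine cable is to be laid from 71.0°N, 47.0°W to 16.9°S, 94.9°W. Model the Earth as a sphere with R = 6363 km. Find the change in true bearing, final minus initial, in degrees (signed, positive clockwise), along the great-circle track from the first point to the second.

-31.3°

Initial bearing θ₁ = atan2(sin Δλ cos φ₂, cos φ₁ sin φ₂ − sin φ₁ cos φ₂ cos Δλ) = 225.36°
Final bearing θ₂ = (initial bearing from the destination back to the start) + 180° = 194.01°
Δθ = θ₂ − θ₁ = -31.3°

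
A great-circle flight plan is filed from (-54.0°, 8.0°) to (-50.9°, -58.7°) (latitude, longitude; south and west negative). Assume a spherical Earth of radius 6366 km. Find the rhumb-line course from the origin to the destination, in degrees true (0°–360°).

274.4°

Δψ = ln[tan(π/4+φ₂/2)/tan(π/4+φ₁/2)] = +0.0888
Δλ = -1.1641 rad (taken the short way round)
course = atan2(Δλ, Δψ) = 274.36°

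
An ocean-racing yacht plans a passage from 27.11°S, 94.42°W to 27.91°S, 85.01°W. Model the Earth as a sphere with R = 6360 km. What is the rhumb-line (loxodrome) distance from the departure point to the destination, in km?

Δψ = ln[tan(π/4+φ₂/2)/tan(π/4+φ₁/2)] = -0.0157;  Δφ = -0.0140 rad,  Δλ = +0.1642 rad
q = Δφ/Δψ = 0.8869
d = R·√(Δφ² + q²Δλ²) = 6360·0.14633 = 931 km

931 km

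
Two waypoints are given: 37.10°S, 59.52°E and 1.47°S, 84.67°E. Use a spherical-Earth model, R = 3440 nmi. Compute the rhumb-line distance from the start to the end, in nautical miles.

2555 nmi

Δψ = ln[tan(π/4+φ₂/2)/tan(π/4+φ₁/2)] = +0.6725;  Δφ = +0.6219 rad,  Δλ = +0.4390 rad
q = Δφ/Δψ = 0.9247
d = R·√(Δφ² + q²Δλ²) = 3440·0.74260 = 2555 nmi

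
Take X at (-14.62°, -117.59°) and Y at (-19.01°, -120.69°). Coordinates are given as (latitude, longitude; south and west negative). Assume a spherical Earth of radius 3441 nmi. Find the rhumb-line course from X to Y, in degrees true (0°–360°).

214.0°

Δψ = ln[tan(π/4+φ₂/2)/tan(π/4+φ₁/2)] = -0.0801
Δλ = -0.0541 rad (taken the short way round)
course = atan2(Δλ, Δψ) = 214.05°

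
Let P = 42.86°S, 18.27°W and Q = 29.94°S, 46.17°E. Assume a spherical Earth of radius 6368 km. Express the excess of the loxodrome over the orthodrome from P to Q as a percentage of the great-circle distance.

2.1%

Great circle: σ = 0.9103 rad → d_gc = Rσ = 5796.5 km
Rhumb: Δφ = +0.2255, Δλ = +1.1247, Δψ = +0.2814, q = Δφ/Δψ = 0.8013 → d_rh = R√(Δφ²+q²Δλ²) = 5916.0 km
Excess = (5916.0 − 5796.5) / 5796.5 = 119.5 / 5796.5 = 2.06% ≈ 2.1%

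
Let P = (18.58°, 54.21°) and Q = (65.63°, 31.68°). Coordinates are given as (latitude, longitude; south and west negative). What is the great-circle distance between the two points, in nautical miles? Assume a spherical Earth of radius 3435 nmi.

Haversine: a = sin²(Δφ/2)+cos φ₁ cos φ₂ sin²(Δλ/2) = 0.17425;  σ = 2·atan2(√a,√(1−a))
σ = 49.345° → d = Rσ = 3435·0.86122 = 2958 nmi

2958 nmi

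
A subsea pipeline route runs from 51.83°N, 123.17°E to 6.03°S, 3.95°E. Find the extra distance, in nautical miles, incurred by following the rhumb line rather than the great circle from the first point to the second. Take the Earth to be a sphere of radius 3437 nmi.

348 nmi

Great circle: cos σ = sin φ₁ sin φ₂ + cos φ₁ cos φ₂ cos Δλ,  σ = 1.9634 rad → d_gc = 6748.2 nmi
Rhumb line: Δψ = -1.1668, q = Δφ/Δψ = 0.8655, d_rh = R√(Δφ²+q²Δλ²) = 7096.4 nmi
Excess = 7096.4 − 6748.2 = 348.2 ≈ 348 nmi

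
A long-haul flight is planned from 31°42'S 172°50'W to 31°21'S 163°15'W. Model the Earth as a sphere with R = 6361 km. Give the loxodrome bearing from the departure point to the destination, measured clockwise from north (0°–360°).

Δψ = ln[tan(π/4+φ₂/2)/tan(π/4+φ₁/2)] = +0.0072
Δλ = +0.1673 rad (taken the short way round)
course = atan2(Δλ, Δψ) = 87.55°

87.5°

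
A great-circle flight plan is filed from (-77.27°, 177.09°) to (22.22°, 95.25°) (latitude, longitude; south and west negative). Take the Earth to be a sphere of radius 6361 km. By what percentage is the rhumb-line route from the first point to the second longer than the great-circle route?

3.4%

Great circle: σ = 1.9176 rad → d_gc = Rσ = 12198.0 km
Rhumb: Δφ = +1.7364, Δλ = -1.4284, Δψ = +2.5912, q = Δφ/Δψ = 0.6701 → d_rh = R√(Δφ²+q²Δλ²) = 12612.4 km
Excess = (12612.4 − 12198.0) / 12198.0 = 414.4 / 12198.0 = 3.40% ≈ 3.4%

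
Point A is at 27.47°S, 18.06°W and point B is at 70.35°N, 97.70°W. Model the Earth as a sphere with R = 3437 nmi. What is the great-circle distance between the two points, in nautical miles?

6741 nmi

Haversine: a = sin²(Δφ/2)+cos φ₁ cos φ₂ sin²(Δλ/2) = 0.69038;  σ = 2·atan2(√a,√(1−a))
σ = 112.381° → d = Rσ = 3437·1.96142 = 6741 nmi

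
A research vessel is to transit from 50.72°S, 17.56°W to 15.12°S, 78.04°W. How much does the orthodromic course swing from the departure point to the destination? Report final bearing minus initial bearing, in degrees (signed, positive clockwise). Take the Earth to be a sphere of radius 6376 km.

At departure: θ₁ = atan2(sin Δλ cos φ₂, cos φ₁ sin φ₂ − sin φ₁ cos φ₂ cos Δλ) = 283.59°
At arrival: θ₂ = atan2(sin Δλ cos φ₁, −cos φ₂ sin φ₁ + sin φ₂ cos φ₁ cos Δλ) = 320.40°
Δθ = θ₂ − θ₁ = +36.8°

+36.8°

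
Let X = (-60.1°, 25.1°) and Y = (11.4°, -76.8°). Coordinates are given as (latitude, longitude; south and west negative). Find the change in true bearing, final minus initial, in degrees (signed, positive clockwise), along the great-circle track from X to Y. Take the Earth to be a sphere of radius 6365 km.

Initial bearing θ₁ = atan2(sin Δλ cos φ₂, cos φ₁ sin φ₂ − sin φ₁ cos φ₂ cos Δλ) = 265.43°
Final bearing θ₂ = (initial bearing from the destination back to the start) + 180° = 329.54°
Δθ = θ₂ − θ₁ = +64.1°

+64.1°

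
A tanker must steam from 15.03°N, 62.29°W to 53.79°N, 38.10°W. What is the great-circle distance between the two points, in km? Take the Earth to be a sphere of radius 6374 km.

4799 km

Haversine: a = sin²(Δφ/2)+cos φ₁ cos φ₂ sin²(Δλ/2) = 0.13516;  σ = 2·atan2(√a,√(1−a))
σ = 43.141° → d = Rσ = 6374·0.75295 = 4799 km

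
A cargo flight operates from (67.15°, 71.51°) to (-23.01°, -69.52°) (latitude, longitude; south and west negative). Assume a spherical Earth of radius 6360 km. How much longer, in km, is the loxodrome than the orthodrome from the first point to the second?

1422 km

Great circle: cos σ = sin φ₁ sin φ₂ + cos φ₁ cos φ₂ cos Δλ,  σ = 2.2628 rad → d_gc = 14391.6 km
Rhumb line: Δψ = -2.0119, q = Δφ/Δψ = 0.7821, d_rh = R√(Δφ²+q²Δλ²) = 15814.0 km
Excess = 15814.0 − 14391.6 = 1422.4 ≈ 1422 km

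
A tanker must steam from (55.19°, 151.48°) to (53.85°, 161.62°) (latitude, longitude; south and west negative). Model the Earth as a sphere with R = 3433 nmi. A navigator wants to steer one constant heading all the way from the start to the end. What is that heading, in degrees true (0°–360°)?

102.8°

Meridional parts: M(φ₁)=+1.1600, M(φ₂)=+1.1197 → ΔM = -0.0403;  Δλ = +0.1770 rad
tan C = Δλ / ΔM = -4.3916 → C = 102.83°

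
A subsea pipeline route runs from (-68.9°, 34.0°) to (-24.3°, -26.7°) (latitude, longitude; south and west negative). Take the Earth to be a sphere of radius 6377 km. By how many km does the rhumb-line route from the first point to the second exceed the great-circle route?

Great circle: cos σ = sin φ₁ sin φ₂ + cos φ₁ cos φ₂ cos Δλ,  σ = 0.9950 rad → d_gc = 6345.20 km
Rhumb line: Δψ = +1.2433, q = Δφ/Δψ = 0.6261, d_rh = R√(Δφ²+q²Δλ²) = 6521.71 km
Excess = 6521.71 − 6345.20 = 176.51 ≈ 177 km

177 km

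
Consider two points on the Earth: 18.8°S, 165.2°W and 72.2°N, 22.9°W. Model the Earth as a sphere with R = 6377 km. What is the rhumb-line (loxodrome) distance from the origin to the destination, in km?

Rhumb course C = atan2(Δλ, Δψ) with Δψ = ln[tan(π/4+φ₂/2)/tan(π/4+φ₁/2)] = +2.1883, Δλ = +2.4836 → C = 48.62°
d = R·|Δφ| / |cos C| = 6377·1.58825 / 0.66109 = 15321 km

15321 km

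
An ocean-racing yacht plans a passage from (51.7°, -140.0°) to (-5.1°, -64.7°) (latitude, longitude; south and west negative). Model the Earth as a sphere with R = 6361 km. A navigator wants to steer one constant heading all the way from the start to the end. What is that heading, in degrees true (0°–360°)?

Δψ = ln[tan(π/4+φ₂/2)/tan(π/4+φ₁/2)] = -1.1468
Δλ = +1.3142 rad (taken the short way round)
course = atan2(Δλ, Δψ) = 131.11°

131.1°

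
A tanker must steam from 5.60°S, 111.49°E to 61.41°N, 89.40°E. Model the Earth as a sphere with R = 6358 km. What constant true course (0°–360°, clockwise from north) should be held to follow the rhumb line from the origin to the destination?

345.3°

Δψ = ln[tan(π/4+φ₂/2)/tan(π/4+φ₁/2)] = +1.4652
Δλ = -0.3855 rad (taken the short way round)
course = atan2(Δλ, Δψ) = 345.26°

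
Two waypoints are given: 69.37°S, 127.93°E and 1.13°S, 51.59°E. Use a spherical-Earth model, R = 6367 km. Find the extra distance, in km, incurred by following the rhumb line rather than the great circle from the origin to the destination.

317 km

Great circle: cos σ = sin φ₁ sin φ₂ + cos φ₁ cos φ₂ cos Δλ,  σ = 1.4690 rad → d_gc = 9353.0 km
Rhumb line: Δψ = +1.6840, q = Δφ/Δψ = 0.7072, d_rh = R√(Δφ²+q²Δλ²) = 9669.6 km
Excess = 9669.6 − 9353.0 = 316.6 ≈ 317 km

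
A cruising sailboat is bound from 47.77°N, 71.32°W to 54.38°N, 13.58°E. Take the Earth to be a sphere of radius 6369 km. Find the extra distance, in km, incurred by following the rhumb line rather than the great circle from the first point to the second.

353 km

Great circle: cos σ = sin φ₁ sin φ₂ + cos φ₁ cos φ₂ cos Δλ,  σ = 0.8806 rad → d_gc = 5608.4 km
Rhumb line: Δψ = +0.1840, q = Δφ/Δψ = 0.6269, d_rh = R√(Δφ²+q²Δλ²) = 5961.7 km
Excess = 5961.7 − 5608.4 = 353.3 ≈ 353 km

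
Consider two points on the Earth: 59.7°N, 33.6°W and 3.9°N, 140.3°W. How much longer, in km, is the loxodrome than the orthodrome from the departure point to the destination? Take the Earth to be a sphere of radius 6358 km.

648 km

Great circle: cos σ = sin φ₁ sin φ₂ + cos φ₁ cos φ₂ cos Δλ,  σ = 1.6568 rad → d_gc = 10534.1 km
Rhumb line: Δψ = -1.2384, q = Δφ/Δψ = 0.7864, d_rh = R√(Δφ²+q²Δλ²) = 11182.2 km
Excess = 11182.2 − 10534.1 = 648.1 ≈ 648 km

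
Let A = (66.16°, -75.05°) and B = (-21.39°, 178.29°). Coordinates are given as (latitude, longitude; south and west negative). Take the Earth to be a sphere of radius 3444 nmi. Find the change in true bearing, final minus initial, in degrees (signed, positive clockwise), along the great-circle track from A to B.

-70.6°

Initial bearing θ₁ = atan2(sin Δλ cos φ₂, cos φ₁ sin φ₂ − sin φ₁ cos φ₂ cos Δλ) = 276.19°
Final bearing θ₂ = (initial bearing from the destination back to the start) + 180° = 205.57°
Δθ = θ₂ − θ₁ = -70.6°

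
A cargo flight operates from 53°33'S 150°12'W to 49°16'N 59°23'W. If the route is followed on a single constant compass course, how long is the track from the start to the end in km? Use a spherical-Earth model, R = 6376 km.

14331 km

Δψ = ln[tan(π/4+φ₂/2)/tan(π/4+φ₁/2)] = +2.1018;  Δφ = +1.7945 rad,  Δλ = +1.5850 rad
q = Δφ/Δψ = 0.8538
d = R·√(Δφ² + q²Δλ²) = 6376·2.24757 = 14331 km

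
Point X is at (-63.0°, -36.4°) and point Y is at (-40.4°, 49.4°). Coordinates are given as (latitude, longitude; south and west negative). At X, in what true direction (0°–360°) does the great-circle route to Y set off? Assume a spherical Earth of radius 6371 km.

θ = atan2( sin Δλ·cos φ₂ ,  cos φ₁ sin φ₂ − sin φ₁ cos φ₂ cos Δλ )
  = atan2(+0.7595, -0.2445) = 107.85°

107.8°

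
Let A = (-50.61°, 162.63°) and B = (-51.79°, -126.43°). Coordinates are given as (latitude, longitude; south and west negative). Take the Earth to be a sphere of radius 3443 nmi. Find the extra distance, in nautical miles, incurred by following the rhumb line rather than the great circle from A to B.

Great circle: cos σ = sin φ₁ sin φ₂ + cos φ₁ cos φ₂ cos Δλ,  σ = 0.7445 rad → d_gc = 2563.2 nmi
Rhumb line: Δψ = -0.0329, q = Δφ/Δψ = 0.6266, d_rh = R√(Δφ²+q²Δλ²) = 2671.9 nmi
Excess = 2671.9 − 2563.2 = 108.7 ≈ 109 nmi

109 nmi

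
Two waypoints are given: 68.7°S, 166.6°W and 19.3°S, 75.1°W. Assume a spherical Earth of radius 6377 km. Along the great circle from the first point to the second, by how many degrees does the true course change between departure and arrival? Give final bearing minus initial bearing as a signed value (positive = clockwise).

-76.3°

Initial bearing θ₁ = atan2(sin Δλ cos φ₂, cos φ₁ sin φ₂ − sin φ₁ cos φ₂ cos Δλ) = 98.62°
Final bearing θ₂ = (initial bearing from the destination back to the start) + 180° = 22.37°
Δθ = θ₂ − θ₁ = -76.3°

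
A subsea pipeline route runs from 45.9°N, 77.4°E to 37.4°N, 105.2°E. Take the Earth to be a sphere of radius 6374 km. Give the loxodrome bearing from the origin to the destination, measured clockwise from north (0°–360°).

112.3°

Meridional parts: M(φ₁)=+0.9038, M(φ₂)=+0.7048 → ΔM = -0.1990;  Δλ = +0.4852 rad
tan C = Δλ / ΔM = -2.4380 → C = 112.30°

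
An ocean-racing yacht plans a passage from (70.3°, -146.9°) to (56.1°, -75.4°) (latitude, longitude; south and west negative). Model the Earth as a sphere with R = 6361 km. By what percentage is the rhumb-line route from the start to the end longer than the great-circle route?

Great circle: σ = 0.5715 rad → d_gc = Rσ = 3635.3 km
Rhumb: Δφ = -0.2478, Δλ = +1.2479, Δψ = -0.5627, q = Δφ/Δψ = 0.4405 → d_rh = R√(Δφ²+q²Δλ²) = 3835.4 km
Excess = (3835.4 − 3635.3) / 3635.3 = 200.1 / 3635.3 = 5.50% ≈ 5.5%

5.5%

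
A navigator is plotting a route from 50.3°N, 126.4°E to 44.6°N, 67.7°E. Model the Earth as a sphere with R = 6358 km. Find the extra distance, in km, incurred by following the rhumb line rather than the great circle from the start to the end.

Great circle: cos σ = sin φ₁ sin φ₂ + cos φ₁ cos φ₂ cos Δλ,  σ = 0.6817 rad → d_gc = 4334.0 km
Rhumb line: Δψ = -0.1473, q = Δφ/Δψ = 0.6753, d_rh = R√(Δφ²+q²Δλ²) = 4444.0 km
Excess = 4444.0 − 4334.0 = 110.0 ≈ 110 km

110 km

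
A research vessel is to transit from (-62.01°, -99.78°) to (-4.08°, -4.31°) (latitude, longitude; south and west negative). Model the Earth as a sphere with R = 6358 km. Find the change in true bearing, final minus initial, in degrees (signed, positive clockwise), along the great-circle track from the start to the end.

Initial bearing θ₁ = atan2(sin Δλ cos φ₂, cos φ₁ sin φ₂ − sin φ₁ cos φ₂ cos Δλ) = 96.74°
Final bearing θ₂ = (initial bearing from the destination back to the start) + 180° = 27.86°
Δθ = θ₂ − θ₁ = -68.9°

-68.9°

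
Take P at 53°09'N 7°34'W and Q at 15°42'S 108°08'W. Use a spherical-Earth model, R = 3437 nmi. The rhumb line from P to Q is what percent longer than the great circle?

2.5%

Great circle: σ = 1.8991 rad → d_gc = Rσ = 6527.1 nmi
Rhumb: Δφ = -1.2017, Δλ = -1.7552, Δψ = -1.3767, q = Δφ/Δψ = 0.8729 → d_rh = R√(Δφ²+q²Δλ²) = 6692.1 nmi
Excess = (6692.1 − 6527.1) / 6527.1 = 165.0 / 6527.1 = 2.53% ≈ 2.5%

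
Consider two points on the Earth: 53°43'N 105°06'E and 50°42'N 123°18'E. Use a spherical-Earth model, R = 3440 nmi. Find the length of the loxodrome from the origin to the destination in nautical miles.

693 nmi

Δψ = ln[tan(π/4+φ₂/2)/tan(π/4+φ₁/2)] = -0.0860;  Δφ = -0.0527 rad,  Δλ = +0.3176 rad
q = Δφ/Δψ = 0.6125
d = R·√(Δφ² + q²Δλ²) = 3440·0.20155 = 693 nmi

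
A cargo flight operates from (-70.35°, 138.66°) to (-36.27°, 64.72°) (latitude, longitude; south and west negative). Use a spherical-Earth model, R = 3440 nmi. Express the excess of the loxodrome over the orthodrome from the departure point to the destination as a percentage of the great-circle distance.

Great circle: σ = 0.8865 rad → d_gc = Rσ = 3049.5 nmi
Rhumb: Δφ = +0.5948, Δλ = -1.2905, Δψ = +1.0733, q = Δφ/Δψ = 0.5542 → d_rh = R√(Δφ²+q²Δλ²) = 3199.9 nmi
Excess = (3199.9 − 3049.5) / 3049.5 = 150.4 / 3049.5 = 4.93% ≈ 4.9%

4.9%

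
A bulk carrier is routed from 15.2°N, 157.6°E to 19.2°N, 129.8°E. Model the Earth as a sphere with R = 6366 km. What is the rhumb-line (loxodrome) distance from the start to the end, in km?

2983 km

Rhumb course C = atan2(Δλ, Δψ) with Δψ = ln[tan(π/4+φ₂/2)/tan(π/4+φ₁/2)] = +0.0731, Δλ = -0.4852 → C = 278.57°
d = R·|Δφ| / |cos C| = 6366·0.06981 / 0.14898 = 2983 km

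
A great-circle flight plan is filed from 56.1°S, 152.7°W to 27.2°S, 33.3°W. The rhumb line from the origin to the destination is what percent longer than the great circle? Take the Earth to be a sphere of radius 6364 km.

Great circle: σ = 1.4345 rad → d_gc = Rσ = 9129.2 km
Rhumb: Δφ = +0.5044, Δλ = +2.0839, Δψ = +0.6945, q = Δφ/Δψ = 0.7262 → d_rh = R√(Δφ²+q²Δλ²) = 10152.3 km
Excess = (10152.3 − 9129.2) / 9129.2 = 1023.1 / 9129.2 = 11.21% ≈ 11.2%

11.2%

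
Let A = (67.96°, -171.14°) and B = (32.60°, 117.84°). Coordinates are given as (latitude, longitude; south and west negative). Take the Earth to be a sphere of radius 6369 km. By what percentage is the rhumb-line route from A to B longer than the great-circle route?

4.2%

Great circle: σ = 0.9245 rad → d_gc = Rσ = 5888.3 km
Rhumb: Δφ = -0.6171, Δλ = -1.2395, Δψ = -1.0337, q = Δφ/Δψ = 0.5971 → d_rh = R√(Δφ²+q²Δλ²) = 6137.3 km
Excess = (6137.3 − 5888.3) / 5888.3 = 249.0 / 5888.3 = 4.23% ≈ 4.2%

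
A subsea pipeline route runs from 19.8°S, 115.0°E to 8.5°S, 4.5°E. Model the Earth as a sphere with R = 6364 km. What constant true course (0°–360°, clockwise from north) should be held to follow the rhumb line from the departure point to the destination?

276.0°

Δψ = ln[tan(π/4+φ₂/2)/tan(π/4+φ₁/2)] = +0.2038
Δλ = -1.9286 rad (taken the short way round)
course = atan2(Δλ, Δψ) = 276.03°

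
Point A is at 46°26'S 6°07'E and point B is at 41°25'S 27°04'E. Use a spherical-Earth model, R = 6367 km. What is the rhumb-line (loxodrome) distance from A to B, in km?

Rhumb course C = atan2(Δλ, Δψ) with Δψ = ln[tan(π/4+φ₂/2)/tan(π/4+φ₁/2)] = +0.1217, Δλ = +0.3656 → C = 71.59°
d = R·|Δφ| / |cos C| = 6367·0.08756 / 0.31575 = 1766 km

1766 km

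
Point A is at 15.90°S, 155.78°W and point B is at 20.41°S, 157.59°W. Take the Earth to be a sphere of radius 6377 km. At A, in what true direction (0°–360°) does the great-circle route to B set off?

N = sin Δλ·cos φ₂ = -0.0296;  D = cos φ₁ sin φ₂ − sin φ₁ cos φ₂ cos Δλ = -0.0788
initial course = atan2(N, D) = 200.60°

200.6°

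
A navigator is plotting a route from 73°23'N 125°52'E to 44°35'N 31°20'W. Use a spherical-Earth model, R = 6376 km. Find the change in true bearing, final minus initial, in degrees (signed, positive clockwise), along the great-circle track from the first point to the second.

-154.3°

Initial bearing θ₁ = atan2(sin Δλ cos φ₂, cos φ₁ sin φ₂ − sin φ₁ cos φ₂ cos Δλ) = 341.60°
Final bearing θ₂ = (initial bearing from the destination back to the start) + 180° = 187.28°
Δθ = θ₂ − θ₁ = -154.3°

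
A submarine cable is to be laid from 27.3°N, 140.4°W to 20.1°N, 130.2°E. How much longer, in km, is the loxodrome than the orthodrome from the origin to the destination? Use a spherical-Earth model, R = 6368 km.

186 km

Great circle: cos σ = sin φ₁ sin φ₂ + cos φ₁ cos φ₂ cos Δλ,  σ = 1.4037 rad → d_gc = 8938.515 km
Rhumb line: Δψ = -0.1374, q = Δφ/Δψ = 0.9148, d_rh = R√(Δφ²+q²Δλ²) = 9125.014 km
Excess = 9125.014 − 8938.515 = 186.499 ≈ 186 km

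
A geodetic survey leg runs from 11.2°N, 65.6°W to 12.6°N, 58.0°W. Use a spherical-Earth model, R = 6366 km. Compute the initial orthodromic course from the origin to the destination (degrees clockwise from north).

78.6°

θ = atan2( sin Δλ·cos φ₂ ,  cos φ₁ sin φ₂ − sin φ₁ cos φ₂ cos Δλ )
  = atan2(+0.1291, +0.0261) = 78.57°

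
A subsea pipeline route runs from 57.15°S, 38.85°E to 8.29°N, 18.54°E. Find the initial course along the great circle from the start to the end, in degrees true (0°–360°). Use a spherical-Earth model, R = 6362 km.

θ = atan2( sin Δλ·cos φ₂ ,  cos φ₁ sin φ₂ − sin φ₁ cos φ₂ cos Δλ )
  = atan2(-0.3435, +0.8578) = 338.18°

338.2°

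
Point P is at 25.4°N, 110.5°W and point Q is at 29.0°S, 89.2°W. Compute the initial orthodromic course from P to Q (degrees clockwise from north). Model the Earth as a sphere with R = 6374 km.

158.0°

θ = atan2( sin Δλ·cos φ₂ ,  cos φ₁ sin φ₂ − sin φ₁ cos φ₂ cos Δλ )
  = atan2(+0.3177, -0.7875) = 158.03°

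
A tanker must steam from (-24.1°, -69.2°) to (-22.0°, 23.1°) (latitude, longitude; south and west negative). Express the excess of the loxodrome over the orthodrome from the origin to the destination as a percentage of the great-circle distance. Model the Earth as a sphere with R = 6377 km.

2.1%

Great circle: σ = 1.4515 rad → d_gc = Rσ = 9256.3 km
Rhumb: Δφ = +0.0367, Δλ = +1.6109, Δψ = +0.0398, q = Δφ/Δψ = 0.9201 → d_rh = R√(Δφ²+q²Δλ²) = 9455.0 km
Excess = (9455.0 − 9256.3) / 9256.3 = 198.7 / 9256.3 = 2.147% ≈ 2.1%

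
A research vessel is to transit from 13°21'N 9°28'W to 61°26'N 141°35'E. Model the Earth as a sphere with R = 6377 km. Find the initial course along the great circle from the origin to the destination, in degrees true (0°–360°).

θ = atan2( sin Δλ·cos φ₂ ,  cos φ₁ sin φ₂ − sin φ₁ cos φ₂ cos Δλ )
  = atan2(+0.2315, +0.9511) = 13.68°

13.7°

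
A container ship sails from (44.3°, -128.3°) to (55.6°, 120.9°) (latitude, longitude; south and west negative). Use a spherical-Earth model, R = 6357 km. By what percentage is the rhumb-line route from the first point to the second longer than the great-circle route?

Great circle: σ = 1.1233 rad → d_gc = Rσ = 7141.0 km
Rhumb: Δφ = +0.1972, Δλ = -1.9338, Δψ = +0.3084, q = Δφ/Δψ = 0.6394 → d_rh = R√(Δφ²+q²Δλ²) = 7960.2 km
Excess = (7960.2 − 7141.0) / 7141.0 = 819.2 / 7141.0 = 11.47% ≈ 11.5%

11.5%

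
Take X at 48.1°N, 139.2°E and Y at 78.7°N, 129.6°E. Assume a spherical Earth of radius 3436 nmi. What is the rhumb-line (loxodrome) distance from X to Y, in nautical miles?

Δψ = ln[tan(π/4+φ₂/2)/tan(π/4+φ₁/2)] = +1.3532;  Δφ = +0.5341 rad,  Δλ = -0.1676 rad
q = Δφ/Δψ = 0.3947
d = R·√(Δφ² + q²Δλ²) = 3436·0.53815 = 1849 nmi

1849 nmi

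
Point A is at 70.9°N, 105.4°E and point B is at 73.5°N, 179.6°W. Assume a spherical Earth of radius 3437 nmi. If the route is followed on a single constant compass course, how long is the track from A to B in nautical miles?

Rhumb course C = atan2(Δλ, Δψ) with Δψ = ln[tan(π/4+φ₂/2)/tan(π/4+φ₁/2)] = +0.1487, Δλ = +1.3090 → C = 83.52°
d = R·|Δφ| / |cos C| = 3437·0.04538 / 0.11288 = 1382 nmi

1382 nmi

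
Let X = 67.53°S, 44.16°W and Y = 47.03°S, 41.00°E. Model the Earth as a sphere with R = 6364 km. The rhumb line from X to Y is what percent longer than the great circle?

7.3%

Great circle: σ = 0.7980 rad → d_gc = Rσ = 5078.5 km
Rhumb: Δφ = +0.3578, Δλ = +1.4863, Δψ = +0.6839, q = Δφ/Δψ = 0.5232 → d_rh = R√(Δφ²+q²Δλ²) = 5447.6 km
Excess = (5447.6 − 5078.5) / 5078.5 = 369.1 / 5078.5 = 7.27% ≈ 7.3%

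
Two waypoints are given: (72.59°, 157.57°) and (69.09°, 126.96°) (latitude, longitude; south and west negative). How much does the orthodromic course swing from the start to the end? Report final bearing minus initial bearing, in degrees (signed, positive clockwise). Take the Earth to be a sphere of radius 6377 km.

At departure: θ₁ = atan2(sin Δλ cos φ₂, cos φ₁ sin φ₂ − sin φ₁ cos φ₂ cos Δλ) = 265.72°
At arrival: θ₂ = atan2(sin Δλ cos φ₁, −cos φ₂ sin φ₁ + sin φ₂ cos φ₁ cos Δλ) = 236.72°
Δθ = θ₂ − θ₁ = -29.0°

-29.0°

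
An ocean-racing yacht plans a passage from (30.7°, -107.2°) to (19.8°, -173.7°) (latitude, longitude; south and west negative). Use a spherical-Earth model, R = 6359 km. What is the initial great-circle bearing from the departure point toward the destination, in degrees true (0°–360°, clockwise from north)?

N = sin Δλ·cos φ₂ = -0.8628;  D = cos φ₁ sin φ₂ − sin φ₁ cos φ₂ cos Δλ = +0.0997
initial course = atan2(N, D) = 276.59°

276.6°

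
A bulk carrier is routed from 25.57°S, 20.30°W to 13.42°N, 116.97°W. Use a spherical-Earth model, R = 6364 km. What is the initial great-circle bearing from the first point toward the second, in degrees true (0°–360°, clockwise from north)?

θ = atan2( sin Δλ·cos φ₂ ,  cos φ₁ sin φ₂ − sin φ₁ cos φ₂ cos Δλ )
  = atan2(-0.9661, +0.1606) = 279.44°

279.4°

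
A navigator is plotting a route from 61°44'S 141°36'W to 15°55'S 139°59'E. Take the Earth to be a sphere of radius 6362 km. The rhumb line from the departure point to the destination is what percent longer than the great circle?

Great circle: σ = 1.2313 rad → d_gc = Rσ = 7833.7 km
Rhumb: Δφ = +0.7997, Δλ = -1.3686, Δψ = +1.0977, q = Δφ/Δψ = 0.7285 → d_rh = R√(Δφ²+q²Δλ²) = 8131.3 km
Excess = (8131.3 − 7833.7) / 7833.7 = 297.6 / 7833.7 = 3.80% ≈ 3.8%

3.8%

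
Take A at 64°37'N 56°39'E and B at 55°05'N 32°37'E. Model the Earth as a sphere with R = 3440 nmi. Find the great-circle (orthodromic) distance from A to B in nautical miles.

Haversine: a = sin²(Δφ/2)+cos φ₁ cos φ₂ sin²(Δλ/2) = 0.01754;  σ = 2·atan2(√a,√(1−a))
σ = 15.221° → d = Rσ = 3440·0.26566 = 914 nmi

914 nmi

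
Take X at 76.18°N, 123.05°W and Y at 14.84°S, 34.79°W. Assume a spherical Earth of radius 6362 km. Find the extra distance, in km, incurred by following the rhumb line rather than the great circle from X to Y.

Great circle: cos σ = sin φ₁ sin φ₂ + cos φ₁ cos φ₂ cos Δλ,  σ = 1.8149 rad → d_gc = 11546.4 km
Rhumb line: Δψ = -2.3723, q = Δφ/Δψ = 0.6696, d_rh = R√(Δφ²+q²Δλ²) = 12050.4 km
Excess = 12050.4 − 11546.4 = 504.0 ≈ 504 km

504 km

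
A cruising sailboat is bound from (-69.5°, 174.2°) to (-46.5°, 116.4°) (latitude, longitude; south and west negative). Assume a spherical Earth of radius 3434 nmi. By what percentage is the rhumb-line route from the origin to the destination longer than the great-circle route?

Great circle: σ = 0.6302 rad → d_gc = Rσ = 2164.2 nmi
Rhumb: Δφ = +0.4014, Δλ = -1.0088, Δψ = +0.7913, q = Δφ/Δψ = 0.5073 → d_rh = R√(Δφ²+q²Δλ²) = 2233.5 nmi
Excess = (2233.5 − 2164.2) / 2164.2 = 69.3 / 2164.2 = 3.20% ≈ 3.2%

3.2%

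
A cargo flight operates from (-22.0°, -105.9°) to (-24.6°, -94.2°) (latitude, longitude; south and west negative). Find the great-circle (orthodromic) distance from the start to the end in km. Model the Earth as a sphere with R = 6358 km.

Haversine: a = sin²(Δφ/2)+cos φ₁ cos φ₂ sin²(Δλ/2) = 0.00927;  σ = 2·atan2(√a,√(1−a))
σ = 11.052° → d = Rσ = 6358·0.19289 = 1226 km

1226 km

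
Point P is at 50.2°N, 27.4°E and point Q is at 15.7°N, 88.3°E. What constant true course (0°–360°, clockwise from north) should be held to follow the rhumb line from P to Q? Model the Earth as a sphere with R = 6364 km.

124.8°

Δψ = ln[tan(π/4+φ₂/2)/tan(π/4+φ₁/2)] = -0.7386
Δλ = +1.0629 rad (taken the short way round)
course = atan2(Δλ, Δψ) = 124.80°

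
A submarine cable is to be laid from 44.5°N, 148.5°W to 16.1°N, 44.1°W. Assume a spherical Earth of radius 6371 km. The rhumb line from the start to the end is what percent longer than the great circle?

Great circle: σ = 1.5468 rad → d_gc = Rσ = 9854.9 km
Rhumb: Δφ = -0.4957, Δλ = +1.8221, Δψ = -0.5843, q = Δφ/Δψ = 0.8483 → d_rh = R√(Δφ²+q²Δλ²) = 10341.6 km
Excess = (10341.6 − 9854.9) / 9854.9 = 486.7 / 9854.9 = 4.94% ≈ 4.9%

4.9%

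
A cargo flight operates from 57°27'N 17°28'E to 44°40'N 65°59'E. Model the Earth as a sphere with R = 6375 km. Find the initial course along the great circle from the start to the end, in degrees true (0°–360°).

N = sin Δλ·cos φ₂ = +0.5328;  D = cos φ₁ sin φ₂ − sin φ₁ cos φ₂ cos Δλ = -0.0189
initial course = atan2(N, D) = 92.03°

92.0°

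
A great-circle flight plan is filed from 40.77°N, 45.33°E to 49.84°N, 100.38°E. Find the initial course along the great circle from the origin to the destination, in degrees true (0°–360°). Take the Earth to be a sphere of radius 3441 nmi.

57.4°

N = sin Δλ·cos φ₂ = +0.5286;  D = cos φ₁ sin φ₂ − sin φ₁ cos φ₂ cos Δλ = +0.3375
initial course = atan2(N, D) = 57.44°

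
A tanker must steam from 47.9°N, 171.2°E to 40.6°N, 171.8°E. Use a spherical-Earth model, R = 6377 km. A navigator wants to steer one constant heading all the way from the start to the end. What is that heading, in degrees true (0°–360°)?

176.6°

Meridional parts: M(φ₁)=+0.9549, M(φ₂)=+0.7766 → ΔM = -0.1782;  Δλ = +0.0105 rad
tan C = Δλ / ΔM = -0.0588 → C = 176.64°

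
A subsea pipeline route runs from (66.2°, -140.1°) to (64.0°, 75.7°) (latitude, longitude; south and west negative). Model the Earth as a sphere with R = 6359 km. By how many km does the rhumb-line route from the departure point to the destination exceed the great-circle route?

1495 km

Great circle: cos σ = sin φ₁ sin φ₂ + cos φ₁ cos φ₂ cos Δλ,  σ = 0.8246 rad → d_gc = 5243.4 km
Rhumb line: Δψ = -0.0913, q = Δφ/Δψ = 0.4208, d_rh = R√(Δφ²+q²Δλ²) = 6738.5 km
Excess = 6738.5 − 5243.4 = 1495.1 ≈ 1495 km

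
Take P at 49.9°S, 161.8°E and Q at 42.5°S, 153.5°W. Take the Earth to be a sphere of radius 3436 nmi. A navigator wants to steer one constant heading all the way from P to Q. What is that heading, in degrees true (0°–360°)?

Meridional parts: M(φ₁)=-1.0080, M(φ₂)=-0.8210 → ΔM = +0.1870;  Δλ = +0.7802 rad
tan C = Δλ / ΔM = +4.1717 → C = 76.52°

76.5°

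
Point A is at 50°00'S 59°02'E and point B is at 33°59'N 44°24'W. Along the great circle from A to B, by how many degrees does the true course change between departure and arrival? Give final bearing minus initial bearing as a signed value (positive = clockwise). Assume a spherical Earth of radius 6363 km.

Initial bearing θ₁ = atan2(sin Δλ cos φ₂, cos φ₁ sin φ₂ − sin φ₁ cos φ₂ cos Δλ) = 284.71°
Final bearing θ₂ = (initial bearing from the destination back to the start) + 180° = 311.43°
Δθ = θ₂ − θ₁ = +26.7°

+26.7°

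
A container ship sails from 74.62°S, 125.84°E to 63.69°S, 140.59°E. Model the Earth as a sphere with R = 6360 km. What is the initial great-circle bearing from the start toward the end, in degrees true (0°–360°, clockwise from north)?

θ = atan2( sin Δλ·cos φ₂ ,  cos φ₁ sin φ₂ − sin φ₁ cos φ₂ cos Δλ )
  = atan2(+0.1128, +0.1755) = 32.74°

32.7°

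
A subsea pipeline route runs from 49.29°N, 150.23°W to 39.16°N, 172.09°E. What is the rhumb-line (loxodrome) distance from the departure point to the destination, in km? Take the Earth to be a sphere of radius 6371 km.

Rhumb course C = atan2(Δλ, Δψ) with Δψ = ln[tan(π/4+φ₂/2)/tan(π/4+φ₁/2)] = -0.2477, Δλ = -0.6576 → C = 249.36°
d = R·|Δφ| / |cos C| = 6371·0.17680 / 0.35242 = 3196 km

3196 km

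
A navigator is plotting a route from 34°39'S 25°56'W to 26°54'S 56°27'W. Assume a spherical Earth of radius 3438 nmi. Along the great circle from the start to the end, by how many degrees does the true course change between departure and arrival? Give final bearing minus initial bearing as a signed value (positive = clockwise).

Initial bearing θ₁ = atan2(sin Δλ cos φ₂, cos φ₁ sin φ₂ − sin φ₁ cos φ₂ cos Δλ) = 278.12°
Final bearing θ₂ = (initial bearing from the destination back to the start) + 180° = 294.05°
Δθ = θ₂ − θ₁ = +15.9°

+15.9°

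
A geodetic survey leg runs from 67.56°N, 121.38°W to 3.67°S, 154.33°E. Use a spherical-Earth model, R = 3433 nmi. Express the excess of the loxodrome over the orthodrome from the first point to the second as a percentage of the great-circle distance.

3.7%

Great circle: σ = 1.5921 rad → d_gc = Rσ = 5465.5 nmi
Rhumb: Δφ = -1.2432, Δλ = -1.4711, Δψ = -1.6817, q = Δφ/Δψ = 0.7392 → d_rh = R√(Δφ²+q²Δλ²) = 5670.4 nmi
Excess = (5670.4 − 5465.5) / 5465.5 = 204.9 / 5465.5 = 3.749% ≈ 3.7%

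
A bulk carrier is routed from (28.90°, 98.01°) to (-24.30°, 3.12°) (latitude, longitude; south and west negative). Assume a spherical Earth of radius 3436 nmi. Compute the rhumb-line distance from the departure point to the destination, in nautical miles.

Rhumb course C = atan2(Δλ, Δψ) with Δψ = ln[tan(π/4+φ₂/2)/tan(π/4+φ₁/2)] = -0.9647, Δλ = -1.6561 → C = 239.78°
d = R·|Δφ| / |cos C| = 3436·0.92852 / 0.50333 = 6339 nmi

6339 nmi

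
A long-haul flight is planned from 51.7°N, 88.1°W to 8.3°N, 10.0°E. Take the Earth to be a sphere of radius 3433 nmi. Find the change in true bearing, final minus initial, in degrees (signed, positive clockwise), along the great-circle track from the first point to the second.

+63.6°

Initial bearing θ₁ = atan2(sin Δλ cos φ₂, cos φ₁ sin φ₂ − sin φ₁ cos φ₂ cos Δλ) = 78.52°
Final bearing θ₂ = (initial bearing from the destination back to the start) + 180° = 142.13°
Δθ = θ₂ − θ₁ = +63.6°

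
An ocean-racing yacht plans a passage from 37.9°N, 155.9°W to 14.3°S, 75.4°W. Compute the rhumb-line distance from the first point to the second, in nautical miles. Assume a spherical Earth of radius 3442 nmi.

5527 nmi

Δψ = ln[tan(π/4+φ₂/2)/tan(π/4+φ₁/2)] = -0.9680;  Δφ = -0.9111 rad,  Δλ = +1.4050 rad
q = Δφ/Δψ = 0.9412
d = R·√(Δφ² + q²Δλ²) = 3442·1.60583 = 5527 nmi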